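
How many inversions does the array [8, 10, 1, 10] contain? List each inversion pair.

Finding inversions in [8, 10, 1, 10]:

(0, 2): arr[0]=8 > arr[2]=1
(1, 2): arr[1]=10 > arr[2]=1

Total inversions: 2

The array has 2 inversion(s): (0,2), (1,2). Each pair (i,j) satisfies i < j and arr[i] > arr[j].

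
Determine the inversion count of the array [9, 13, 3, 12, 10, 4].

Finding inversions in [9, 13, 3, 12, 10, 4]:

(0, 2): arr[0]=9 > arr[2]=3
(0, 5): arr[0]=9 > arr[5]=4
(1, 2): arr[1]=13 > arr[2]=3
(1, 3): arr[1]=13 > arr[3]=12
(1, 4): arr[1]=13 > arr[4]=10
(1, 5): arr[1]=13 > arr[5]=4
(3, 4): arr[3]=12 > arr[4]=10
(3, 5): arr[3]=12 > arr[5]=4
(4, 5): arr[4]=10 > arr[5]=4

Total inversions: 9

The array has 9 inversion(s): (0,2), (0,5), (1,2), (1,3), (1,4), (1,5), (3,4), (3,5), (4,5). Each pair (i,j) satisfies i < j and arr[i] > arr[j].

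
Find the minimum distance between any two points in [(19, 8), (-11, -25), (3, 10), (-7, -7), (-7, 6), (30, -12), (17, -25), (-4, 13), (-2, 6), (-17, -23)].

Computing all pairwise distances among 10 points:

d((19, 8), (-11, -25)) = 44.5982
d((19, 8), (3, 10)) = 16.1245
d((19, 8), (-7, -7)) = 30.0167
d((19, 8), (-7, 6)) = 26.0768
d((19, 8), (30, -12)) = 22.8254
d((19, 8), (17, -25)) = 33.0606
d((19, 8), (-4, 13)) = 23.5372
d((19, 8), (-2, 6)) = 21.095
d((19, 8), (-17, -23)) = 47.5079
d((-11, -25), (3, 10)) = 37.6962
d((-11, -25), (-7, -7)) = 18.4391
d((-11, -25), (-7, 6)) = 31.257
d((-11, -25), (30, -12)) = 43.0116
d((-11, -25), (17, -25)) = 28.0
d((-11, -25), (-4, 13)) = 38.6394
d((-11, -25), (-2, 6)) = 32.28
d((-11, -25), (-17, -23)) = 6.3246
d((3, 10), (-7, -7)) = 19.7231
d((3, 10), (-7, 6)) = 10.7703
d((3, 10), (30, -12)) = 34.8281
d((3, 10), (17, -25)) = 37.6962
d((3, 10), (-4, 13)) = 7.6158
d((3, 10), (-2, 6)) = 6.4031
d((3, 10), (-17, -23)) = 38.5876
d((-7, -7), (-7, 6)) = 13.0
d((-7, -7), (30, -12)) = 37.3363
d((-7, -7), (17, -25)) = 30.0
d((-7, -7), (-4, 13)) = 20.2237
d((-7, -7), (-2, 6)) = 13.9284
d((-7, -7), (-17, -23)) = 18.868
d((-7, 6), (30, -12)) = 41.1461
d((-7, 6), (17, -25)) = 39.2046
d((-7, 6), (-4, 13)) = 7.6158
d((-7, 6), (-2, 6)) = 5.0 <-- minimum
d((-7, 6), (-17, -23)) = 30.6757
d((30, -12), (17, -25)) = 18.3848
d((30, -12), (-4, 13)) = 42.2019
d((30, -12), (-2, 6)) = 36.7151
d((30, -12), (-17, -23)) = 48.2701
d((17, -25), (-4, 13)) = 43.4166
d((17, -25), (-2, 6)) = 36.3593
d((17, -25), (-17, -23)) = 34.0588
d((-4, 13), (-2, 6)) = 7.2801
d((-4, 13), (-17, -23)) = 38.2753
d((-2, 6), (-17, -23)) = 32.6497

Closest pair: (-7, 6) and (-2, 6) with distance 5.0

The closest pair is (-7, 6) and (-2, 6) with Euclidean distance 5.0. For 10 points, brute-force pairwise comparison is shown above. For large n, the divide-and-conquer algorithm (sort by x, recurse on halves, check the dividing strip) achieves O(n log n).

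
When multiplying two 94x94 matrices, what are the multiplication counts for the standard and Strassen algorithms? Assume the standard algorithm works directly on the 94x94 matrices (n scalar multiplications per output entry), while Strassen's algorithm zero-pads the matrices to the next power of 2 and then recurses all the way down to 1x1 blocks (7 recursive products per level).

Matrix multiplication for 94x94 matrices:

Strassen's algorithm requires power-of-2 dimensions. Pad 94x94 to 128x128 (next power of 2).

Standard algorithm: 94^3 = 830584 multiplications
Strassen's algorithm: 7^(log2(128)) = 7^7 = 823543 multiplications
Savings: 830584 - 823543 = 7041 multiplications

Standard: 830584 multiplications (94^3). Strassen: 823543 multiplications (7^7, after padding to 128x128). Strassen reduces 8 recursive multiplications to 7 at each level.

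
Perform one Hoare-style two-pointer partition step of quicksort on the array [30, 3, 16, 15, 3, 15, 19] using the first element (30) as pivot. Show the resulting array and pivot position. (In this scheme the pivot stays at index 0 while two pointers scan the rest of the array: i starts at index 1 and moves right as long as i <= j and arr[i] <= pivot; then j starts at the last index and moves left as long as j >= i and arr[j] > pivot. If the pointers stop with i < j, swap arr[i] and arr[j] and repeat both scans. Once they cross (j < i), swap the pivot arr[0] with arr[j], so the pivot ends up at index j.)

Hoare-style two-pointer partition with pivot = 30:

Initial array: [30, 3, 16, 15, 3, 15, 19]

Pointers start at i = 1, j = 6.
i ends at 7, j ends at 6: the pointers have crossed (j < i), so scanning stops.

Swap pivot arr[0] with arr[6] to place pivot at position 6: [19, 3, 16, 15, 3, 15, 30]
Pivot position: 6

After partitioning with pivot 30, the array becomes [19, 3, 16, 15, 3, 15, 30]. The pivot is placed at index 6. All elements to the left of the pivot are <= 30, and all elements to the right are > 30.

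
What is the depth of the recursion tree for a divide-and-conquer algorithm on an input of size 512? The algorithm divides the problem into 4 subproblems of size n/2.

For divide and conquer with division factor 2:

Problem sizes at each level:
Level 0: 512
Level 1: 256
Level 2: 128
Level 3: 64
Level 4: 32
Level 5: 16
Level 6: 8
Level 7: 4
Level 8: 2
Level 9: 1

The root is level 0 and the size-1 base case is level 9 (the tree spans levels 0 through 9, i.e. 10 levels counting the root), so the depth is the number of divisions: log_2(512) = 9

The recursion tree depth is log_2(512) = 9. At each level, the problem size is divided by 2, so it takes 9 divisions to reduce to a base case of size 1. The algorithm makes 4 recursive calls at each level.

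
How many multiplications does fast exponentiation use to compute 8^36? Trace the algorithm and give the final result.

Computing 8^36 by squaring (build up from 8^1; each line after the first costs one multiplication):

8^1 = 8
8^2 = (8^1)^2 = 8^2 = 64
8^4 = (8^2)^2 = 64^2 = 4096
8^8 = (8^4)^2 = 4096^2 = 16777216
8^9 = 8 * 8^8 = 8 * 16777216 = 134217728
8^18 = (8^9)^2 = 134217728^2 = 18014398509481984
8^36 = (8^18)^2 = 18014398509481984^2 = 324518553658426726783156020576256

Result: 324518553658426726783156020576256
Multiplications needed: 6 (6 lines after 8^1)

8^36 = 324518553658426726783156020576256. Using exponentiation by squaring, this requires 6 multiplications. The key idea: if the exponent is even, square the half-power; if odd, multiply by the base once.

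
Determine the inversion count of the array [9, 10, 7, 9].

Finding inversions in [9, 10, 7, 9]:

(0, 2): arr[0]=9 > arr[2]=7
(1, 2): arr[1]=10 > arr[2]=7
(1, 3): arr[1]=10 > arr[3]=9

Total inversions: 3

The array has 3 inversion(s): (0,2), (1,2), (1,3). Each pair (i,j) satisfies i < j and arr[i] > arr[j].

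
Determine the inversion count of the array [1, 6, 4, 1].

Finding inversions in [1, 6, 4, 1]:

(1, 2): arr[1]=6 > arr[2]=4
(1, 3): arr[1]=6 > arr[3]=1
(2, 3): arr[2]=4 > arr[3]=1

Total inversions: 3

The array has 3 inversion(s): (1,2), (1,3), (2,3). Each pair (i,j) satisfies i < j and arr[i] > arr[j].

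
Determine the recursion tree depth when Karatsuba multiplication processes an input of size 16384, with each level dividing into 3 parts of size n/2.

For divide and conquer with division factor 2:

Problem sizes at each level:
Level 0: 16384
Level 1: 8192
Level 2: 4096
Level 3: 2048
Level 4: 1024
Level 5: 512
Level 6: 256
Level 7: 128
Level 8: 64
Level 9: 32
Level 10: 16
Level 11: 8
Level 12: 4
Level 13: 2
Level 14: 1

The root is level 0 and the size-1 base case is level 14 (the tree spans levels 0 through 14, i.e. 15 levels counting the root), so the depth is the number of divisions: log_2(16384) = 14

The recursion tree depth is log_2(16384) = 14. At each level, the problem size is divided by 2, so it takes 14 divisions to reduce to a base case of size 1. The algorithm makes 3 recursive calls at each level.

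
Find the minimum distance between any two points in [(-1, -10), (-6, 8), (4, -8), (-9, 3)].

Computing all pairwise distances among 4 points:

d((-1, -10), (-6, 8)) = 18.6815
d((-1, -10), (4, -8)) = 5.3852 <-- minimum
d((-1, -10), (-9, 3)) = 15.2643
d((-6, 8), (4, -8)) = 18.868
d((-6, 8), (-9, 3)) = 5.831
d((4, -8), (-9, 3)) = 17.0294

Closest pair: (-1, -10) and (4, -8) with distance 5.3852

The closest pair is (-1, -10) and (4, -8) with Euclidean distance 5.3852. For 4 points, brute-force pairwise comparison is shown above. For large n, the divide-and-conquer algorithm (sort by x, recurse on halves, check the dividing strip) achieves O(n log n).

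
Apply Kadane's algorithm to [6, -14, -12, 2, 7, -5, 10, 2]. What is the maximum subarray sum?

Using Kadane's algorithm on [6, -14, -12, 2, 7, -5, 10, 2]:

Scanning through the array:
Position 1 (value -14): max_ending_here = -8, max_so_far = 6
Position 2 (value -12): max_ending_here = -12, max_so_far = 6
Position 3 (value 2): max_ending_here = 2, max_so_far = 6
Position 4 (value 7): max_ending_here = 9, max_so_far = 9
Position 5 (value -5): max_ending_here = 4, max_so_far = 9
Position 6 (value 10): max_ending_here = 14, max_so_far = 14
Position 7 (value 2): max_ending_here = 16, max_so_far = 16

Maximum subarray: [2, 7, -5, 10, 2]
Maximum sum: 16

The maximum subarray is [2, 7, -5, 10, 2] with sum 16. This subarray runs from index 3 to index 7.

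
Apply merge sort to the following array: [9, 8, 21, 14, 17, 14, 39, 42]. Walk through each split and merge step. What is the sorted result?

Merge sort trace:

Split: [9, 8, 21, 14, 17, 14, 39, 42] -> [9, 8, 21, 14] and [17, 14, 39, 42]
  Split: [9, 8, 21, 14] -> [9, 8] and [21, 14]
    Split: [9, 8] -> [9] and [8]
    Merge: [9] + [8] -> [8, 9]
    Split: [21, 14] -> [21] and [14]
    Merge: [21] + [14] -> [14, 21]
  Merge: [8, 9] + [14, 21] -> [8, 9, 14, 21]
  Split: [17, 14, 39, 42] -> [17, 14] and [39, 42]
    Split: [17, 14] -> [17] and [14]
    Merge: [17] + [14] -> [14, 17]
    Split: [39, 42] -> [39] and [42]
    Merge: [39] + [42] -> [39, 42]
  Merge: [14, 17] + [39, 42] -> [14, 17, 39, 42]
Merge: [8, 9, 14, 21] + [14, 17, 39, 42] -> [8, 9, 14, 14, 17, 21, 39, 42]

Final sorted array: [8, 9, 14, 14, 17, 21, 39, 42]

The merge sort proceeds by recursively splitting the array and merging sorted halves.
After all merges, the sorted array is [8, 9, 14, 14, 17, 21, 39, 42].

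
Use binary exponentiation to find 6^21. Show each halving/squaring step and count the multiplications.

Computing 6^21 by squaring (build up from 6^1; each line after the first costs one multiplication):

6^1 = 6
6^2 = (6^1)^2 = 6^2 = 36
6^4 = (6^2)^2 = 36^2 = 1296
6^5 = 6 * 6^4 = 6 * 1296 = 7776
6^10 = (6^5)^2 = 7776^2 = 60466176
6^20 = (6^10)^2 = 60466176^2 = 3656158440062976
6^21 = 6 * 6^20 = 6 * 3656158440062976 = 21936950640377856

Result: 21936950640377856
Multiplications needed: 6 (6 lines after 6^1)

6^21 = 21936950640377856. Using exponentiation by squaring, this requires 6 multiplications. The key idea: if the exponent is even, square the half-power; if odd, multiply by the base once.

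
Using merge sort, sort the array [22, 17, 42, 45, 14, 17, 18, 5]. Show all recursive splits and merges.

Merge sort trace:

Split: [22, 17, 42, 45, 14, 17, 18, 5] -> [22, 17, 42, 45] and [14, 17, 18, 5]
  Split: [22, 17, 42, 45] -> [22, 17] and [42, 45]
    Split: [22, 17] -> [22] and [17]
    Merge: [22] + [17] -> [17, 22]
    Split: [42, 45] -> [42] and [45]
    Merge: [42] + [45] -> [42, 45]
  Merge: [17, 22] + [42, 45] -> [17, 22, 42, 45]
  Split: [14, 17, 18, 5] -> [14, 17] and [18, 5]
    Split: [14, 17] -> [14] and [17]
    Merge: [14] + [17] -> [14, 17]
    Split: [18, 5] -> [18] and [5]
    Merge: [18] + [5] -> [5, 18]
  Merge: [14, 17] + [5, 18] -> [5, 14, 17, 18]
Merge: [17, 22, 42, 45] + [5, 14, 17, 18] -> [5, 14, 17, 17, 18, 22, 42, 45]

Final sorted array: [5, 14, 17, 17, 18, 22, 42, 45]

The merge sort proceeds by recursively splitting the array and merging sorted halves.
After all merges, the sorted array is [5, 14, 17, 17, 18, 22, 42, 45].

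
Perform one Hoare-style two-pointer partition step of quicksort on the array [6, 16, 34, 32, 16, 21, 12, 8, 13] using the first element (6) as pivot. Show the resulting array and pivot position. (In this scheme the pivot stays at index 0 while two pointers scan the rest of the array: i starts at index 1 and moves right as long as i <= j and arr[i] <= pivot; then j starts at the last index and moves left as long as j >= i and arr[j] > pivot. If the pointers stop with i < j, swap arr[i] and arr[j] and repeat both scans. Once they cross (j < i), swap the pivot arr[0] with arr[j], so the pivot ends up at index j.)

Hoare-style two-pointer partition with pivot = 6:

Initial array: [6, 16, 34, 32, 16, 21, 12, 8, 13]

Pointers start at i = 1, j = 8.
i ends at 1, j ends at 0: the pointers have crossed (j < i), so scanning stops.

j = 0, so swapping arr[0] with arr[j] leaves the pivot at position 0: [6, 16, 34, 32, 16, 21, 12, 8, 13]
Pivot position: 0

After partitioning with pivot 6, the array becomes [6, 16, 34, 32, 16, 21, 12, 8, 13]. The pivot is placed at index 0. All elements to the left of the pivot are <= 6, and all elements to the right are > 6.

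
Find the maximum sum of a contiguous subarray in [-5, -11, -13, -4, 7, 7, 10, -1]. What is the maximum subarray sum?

Using Kadane's algorithm on [-5, -11, -13, -4, 7, 7, 10, -1]:

Scanning through the array:
Position 1 (value -11): max_ending_here = -11, max_so_far = -5
Position 2 (value -13): max_ending_here = -13, max_so_far = -5
Position 3 (value -4): max_ending_here = -4, max_so_far = -4
Position 4 (value 7): max_ending_here = 7, max_so_far = 7
Position 5 (value 7): max_ending_here = 14, max_so_far = 14
Position 6 (value 10): max_ending_here = 24, max_so_far = 24
Position 7 (value -1): max_ending_here = 23, max_so_far = 24

Maximum subarray: [7, 7, 10]
Maximum sum: 24

The maximum subarray is [7, 7, 10] with sum 24. This subarray runs from index 4 to index 6.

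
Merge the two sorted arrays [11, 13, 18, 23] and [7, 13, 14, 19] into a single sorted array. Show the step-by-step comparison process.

Merging process:

Compare 11 vs 7: take 7 from right. Merged: [7]
Compare 11 vs 13: take 11 from left. Merged: [7, 11]
Compare 13 vs 13: take 13 from left. Merged: [7, 11, 13]
Compare 18 vs 13: take 13 from right. Merged: [7, 11, 13, 13]
Compare 18 vs 14: take 14 from right. Merged: [7, 11, 13, 13, 14]
Compare 18 vs 19: take 18 from left. Merged: [7, 11, 13, 13, 14, 18]
Compare 23 vs 19: take 19 from right. Merged: [7, 11, 13, 13, 14, 18, 19]
Append remaining from left: [23]. Merged: [7, 11, 13, 13, 14, 18, 19, 23]

Final merged array: [7, 11, 13, 13, 14, 18, 19, 23]
Total comparisons: 7

The merged array is [7, 11, 13, 13, 14, 18, 19, 23], requiring 7 comparisons. The merge step runs in O(n) time where n is the total number of elements.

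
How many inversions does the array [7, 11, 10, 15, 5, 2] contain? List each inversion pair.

Finding inversions in [7, 11, 10, 15, 5, 2]:

(0, 4): arr[0]=7 > arr[4]=5
(0, 5): arr[0]=7 > arr[5]=2
(1, 2): arr[1]=11 > arr[2]=10
(1, 4): arr[1]=11 > arr[4]=5
(1, 5): arr[1]=11 > arr[5]=2
(2, 4): arr[2]=10 > arr[4]=5
(2, 5): arr[2]=10 > arr[5]=2
(3, 4): arr[3]=15 > arr[4]=5
(3, 5): arr[3]=15 > arr[5]=2
(4, 5): arr[4]=5 > arr[5]=2

Total inversions: 10

The array has 10 inversion(s): (0,4), (0,5), (1,2), (1,4), (1,5), (2,4), (2,5), (3,4), (3,5), (4,5). Each pair (i,j) satisfies i < j and arr[i] > arr[j].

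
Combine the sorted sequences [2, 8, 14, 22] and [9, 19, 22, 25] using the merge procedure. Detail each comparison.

Merging process:

Compare 2 vs 9: take 2 from left. Merged: [2]
Compare 8 vs 9: take 8 from left. Merged: [2, 8]
Compare 14 vs 9: take 9 from right. Merged: [2, 8, 9]
Compare 14 vs 19: take 14 from left. Merged: [2, 8, 9, 14]
Compare 22 vs 19: take 19 from right. Merged: [2, 8, 9, 14, 19]
Compare 22 vs 22: take 22 from left. Merged: [2, 8, 9, 14, 19, 22]
Append remaining from right: [22, 25]. Merged: [2, 8, 9, 14, 19, 22, 22, 25]

Final merged array: [2, 8, 9, 14, 19, 22, 22, 25]
Total comparisons: 6

The merged array is [2, 8, 9, 14, 19, 22, 22, 25], requiring 6 comparisons. The merge step runs in O(n) time where n is the total number of elements.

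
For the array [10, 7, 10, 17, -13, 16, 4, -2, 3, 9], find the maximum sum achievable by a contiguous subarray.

Using Kadane's algorithm on [10, 7, 10, 17, -13, 16, 4, -2, 3, 9]:

Scanning through the array:
Position 1 (value 7): max_ending_here = 17, max_so_far = 17
Position 2 (value 10): max_ending_here = 27, max_so_far = 27
Position 3 (value 17): max_ending_here = 44, max_so_far = 44
Position 4 (value -13): max_ending_here = 31, max_so_far = 44
Position 5 (value 16): max_ending_here = 47, max_so_far = 47
Position 6 (value 4): max_ending_here = 51, max_so_far = 51
Position 7 (value -2): max_ending_here = 49, max_so_far = 51
Position 8 (value 3): max_ending_here = 52, max_so_far = 52
Position 9 (value 9): max_ending_here = 61, max_so_far = 61

Maximum subarray: [10, 7, 10, 17, -13, 16, 4, -2, 3, 9]
Maximum sum: 61

The maximum subarray is [10, 7, 10, 17, -13, 16, 4, -2, 3, 9] with sum 61. This subarray runs from index 0 to index 9.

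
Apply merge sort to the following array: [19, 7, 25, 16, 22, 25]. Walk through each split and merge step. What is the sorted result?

Merge sort trace:

Split: [19, 7, 25, 16, 22, 25] -> [19, 7, 25] and [16, 22, 25]
  Split: [19, 7, 25] -> [19] and [7, 25]
    Split: [7, 25] -> [7] and [25]
    Merge: [7] + [25] -> [7, 25]
  Merge: [19] + [7, 25] -> [7, 19, 25]
  Split: [16, 22, 25] -> [16] and [22, 25]
    Split: [22, 25] -> [22] and [25]
    Merge: [22] + [25] -> [22, 25]
  Merge: [16] + [22, 25] -> [16, 22, 25]
Merge: [7, 19, 25] + [16, 22, 25] -> [7, 16, 19, 22, 25, 25]

Final sorted array: [7, 16, 19, 22, 25, 25]

The merge sort proceeds by recursively splitting the array and merging sorted halves.
After all merges, the sorted array is [7, 16, 19, 22, 25, 25].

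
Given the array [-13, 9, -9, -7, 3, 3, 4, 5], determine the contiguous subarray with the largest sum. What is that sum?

Using Kadane's algorithm on [-13, 9, -9, -7, 3, 3, 4, 5]:

Scanning through the array:
Position 1 (value 9): max_ending_here = 9, max_so_far = 9
Position 2 (value -9): max_ending_here = 0, max_so_far = 9
Position 3 (value -7): max_ending_here = -7, max_so_far = 9
Position 4 (value 3): max_ending_here = 3, max_so_far = 9
Position 5 (value 3): max_ending_here = 6, max_so_far = 9
Position 6 (value 4): max_ending_here = 10, max_so_far = 10
Position 7 (value 5): max_ending_here = 15, max_so_far = 15

Maximum subarray: [3, 3, 4, 5]
Maximum sum: 15

The maximum subarray is [3, 3, 4, 5] with sum 15. This subarray runs from index 4 to index 7.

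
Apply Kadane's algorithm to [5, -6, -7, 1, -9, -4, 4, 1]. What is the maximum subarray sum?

Using Kadane's algorithm on [5, -6, -7, 1, -9, -4, 4, 1]:

Scanning through the array:
Position 1 (value -6): max_ending_here = -1, max_so_far = 5
Position 2 (value -7): max_ending_here = -7, max_so_far = 5
Position 3 (value 1): max_ending_here = 1, max_so_far = 5
Position 4 (value -9): max_ending_here = -8, max_so_far = 5
Position 5 (value -4): max_ending_here = -4, max_so_far = 5
Position 6 (value 4): max_ending_here = 4, max_so_far = 5
Position 7 (value 1): max_ending_here = 5, max_so_far = 5

Maximum subarray: [5]
Maximum sum: 5

The maximum subarray is [5] with sum 5. This subarray runs from index 0 to index 0.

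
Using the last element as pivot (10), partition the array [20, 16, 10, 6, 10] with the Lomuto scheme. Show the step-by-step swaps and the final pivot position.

Lomuto partition with pivot = 10:

Initial array: [20, 16, 10, 6, 10]

arr[0]=20 > 10: no swap
arr[1]=16 > 10: no swap
arr[2]=10 <= 10: swap with position 0, array becomes [10, 16, 20, 6, 10]
arr[3]=6 <= 10: swap with position 1, array becomes [10, 6, 20, 16, 10]

Place pivot at position 2: [10, 6, 10, 16, 20]
Pivot position: 2

After partitioning with pivot 10, the array becomes [10, 6, 10, 16, 20]. The pivot is placed at index 2. All elements to the left of the pivot are <= 10, and all elements to the right are > 10.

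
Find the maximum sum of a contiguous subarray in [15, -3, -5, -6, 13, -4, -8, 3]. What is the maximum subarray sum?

Using Kadane's algorithm on [15, -3, -5, -6, 13, -4, -8, 3]:

Scanning through the array:
Position 1 (value -3): max_ending_here = 12, max_so_far = 15
Position 2 (value -5): max_ending_here = 7, max_so_far = 15
Position 3 (value -6): max_ending_here = 1, max_so_far = 15
Position 4 (value 13): max_ending_here = 14, max_so_far = 15
Position 5 (value -4): max_ending_here = 10, max_so_far = 15
Position 6 (value -8): max_ending_here = 2, max_so_far = 15
Position 7 (value 3): max_ending_here = 5, max_so_far = 15

Maximum subarray: [15]
Maximum sum: 15

The maximum subarray is [15] with sum 15. This subarray runs from index 0 to index 0.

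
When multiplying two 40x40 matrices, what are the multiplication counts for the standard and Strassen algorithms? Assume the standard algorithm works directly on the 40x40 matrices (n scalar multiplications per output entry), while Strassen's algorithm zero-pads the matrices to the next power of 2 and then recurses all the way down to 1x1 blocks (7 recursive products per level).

Matrix multiplication for 40x40 matrices:

Strassen's algorithm requires power-of-2 dimensions. Pad 40x40 to 64x64 (next power of 2).

Standard algorithm: 40^3 = 64000 multiplications
Strassen's algorithm: 7^(log2(64)) = 7^6 = 117649 multiplications
Difference: 64000 - 117649 = -53649 (Strassen uses MORE here due to padding overhead — for small or just-over-power-of-2 n, padding can outweigh the per-level savings)

Standard: 64000 multiplications (40^3). Strassen: 117649 multiplications (7^6, after padding to 64x64). Strassen reduces 8 recursive multiplications to 7 at each level.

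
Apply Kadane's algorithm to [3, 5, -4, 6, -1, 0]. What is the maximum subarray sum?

Using Kadane's algorithm on [3, 5, -4, 6, -1, 0]:

Scanning through the array:
Position 1 (value 5): max_ending_here = 8, max_so_far = 8
Position 2 (value -4): max_ending_here = 4, max_so_far = 8
Position 3 (value 6): max_ending_here = 10, max_so_far = 10
Position 4 (value -1): max_ending_here = 9, max_so_far = 10
Position 5 (value 0): max_ending_here = 9, max_so_far = 10

Maximum subarray: [3, 5, -4, 6]
Maximum sum: 10

The maximum subarray is [3, 5, -4, 6] with sum 10. This subarray runs from index 0 to index 3.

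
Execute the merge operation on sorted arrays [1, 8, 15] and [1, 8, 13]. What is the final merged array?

Merging process:

Compare 1 vs 1: take 1 from left. Merged: [1]
Compare 8 vs 1: take 1 from right. Merged: [1, 1]
Compare 8 vs 8: take 8 from left. Merged: [1, 1, 8]
Compare 15 vs 8: take 8 from right. Merged: [1, 1, 8, 8]
Compare 15 vs 13: take 13 from right. Merged: [1, 1, 8, 8, 13]
Append remaining from left: [15]. Merged: [1, 1, 8, 8, 13, 15]

Final merged array: [1, 1, 8, 8, 13, 15]
Total comparisons: 5

The merged array is [1, 1, 8, 8, 13, 15], requiring 5 comparisons. The merge step runs in O(n) time where n is the total number of elements.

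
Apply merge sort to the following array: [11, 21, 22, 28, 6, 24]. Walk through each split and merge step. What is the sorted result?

Merge sort trace:

Split: [11, 21, 22, 28, 6, 24] -> [11, 21, 22] and [28, 6, 24]
  Split: [11, 21, 22] -> [11] and [21, 22]
    Split: [21, 22] -> [21] and [22]
    Merge: [21] + [22] -> [21, 22]
  Merge: [11] + [21, 22] -> [11, 21, 22]
  Split: [28, 6, 24] -> [28] and [6, 24]
    Split: [6, 24] -> [6] and [24]
    Merge: [6] + [24] -> [6, 24]
  Merge: [28] + [6, 24] -> [6, 24, 28]
Merge: [11, 21, 22] + [6, 24, 28] -> [6, 11, 21, 22, 24, 28]

Final sorted array: [6, 11, 21, 22, 24, 28]

The merge sort proceeds by recursively splitting the array and merging sorted halves.
After all merges, the sorted array is [6, 11, 21, 22, 24, 28].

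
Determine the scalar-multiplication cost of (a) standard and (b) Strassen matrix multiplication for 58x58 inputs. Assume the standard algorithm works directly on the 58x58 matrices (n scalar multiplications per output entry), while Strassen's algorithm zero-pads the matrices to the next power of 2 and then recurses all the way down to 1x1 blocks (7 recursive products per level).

Matrix multiplication for 58x58 matrices:

Strassen's algorithm requires power-of-2 dimensions. Pad 58x58 to 64x64 (next power of 2).

Standard algorithm: 58^3 = 195112 multiplications
Strassen's algorithm: 7^(log2(64)) = 7^6 = 117649 multiplications
Savings: 195112 - 117649 = 77463 multiplications

Standard: 195112 multiplications (58^3). Strassen: 117649 multiplications (7^6, after padding to 64x64). Strassen reduces 8 recursive multiplications to 7 at each level.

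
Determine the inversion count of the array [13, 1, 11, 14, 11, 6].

Finding inversions in [13, 1, 11, 14, 11, 6]:

(0, 1): arr[0]=13 > arr[1]=1
(0, 2): arr[0]=13 > arr[2]=11
(0, 4): arr[0]=13 > arr[4]=11
(0, 5): arr[0]=13 > arr[5]=6
(2, 5): arr[2]=11 > arr[5]=6
(3, 4): arr[3]=14 > arr[4]=11
(3, 5): arr[3]=14 > arr[5]=6
(4, 5): arr[4]=11 > arr[5]=6

Total inversions: 8

The array has 8 inversion(s): (0,1), (0,2), (0,4), (0,5), (2,5), (3,4), (3,5), (4,5). Each pair (i,j) satisfies i < j and arr[i] > arr[j].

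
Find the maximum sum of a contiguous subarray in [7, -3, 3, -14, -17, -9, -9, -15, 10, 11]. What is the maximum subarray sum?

Using Kadane's algorithm on [7, -3, 3, -14, -17, -9, -9, -15, 10, 11]:

Scanning through the array:
Position 1 (value -3): max_ending_here = 4, max_so_far = 7
Position 2 (value 3): max_ending_here = 7, max_so_far = 7
Position 3 (value -14): max_ending_here = -7, max_so_far = 7
Position 4 (value -17): max_ending_here = -17, max_so_far = 7
Position 5 (value -9): max_ending_here = -9, max_so_far = 7
Position 6 (value -9): max_ending_here = -9, max_so_far = 7
Position 7 (value -15): max_ending_here = -15, max_so_far = 7
Position 8 (value 10): max_ending_here = 10, max_so_far = 10
Position 9 (value 11): max_ending_here = 21, max_so_far = 21

Maximum subarray: [10, 11]
Maximum sum: 21

The maximum subarray is [10, 11] with sum 21. This subarray runs from index 8 to index 9.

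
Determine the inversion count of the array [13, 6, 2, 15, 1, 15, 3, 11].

Finding inversions in [13, 6, 2, 15, 1, 15, 3, 11]:

(0, 1): arr[0]=13 > arr[1]=6
(0, 2): arr[0]=13 > arr[2]=2
(0, 4): arr[0]=13 > arr[4]=1
(0, 6): arr[0]=13 > arr[6]=3
(0, 7): arr[0]=13 > arr[7]=11
(1, 2): arr[1]=6 > arr[2]=2
(1, 4): arr[1]=6 > arr[4]=1
(1, 6): arr[1]=6 > arr[6]=3
(2, 4): arr[2]=2 > arr[4]=1
(3, 4): arr[3]=15 > arr[4]=1
(3, 6): arr[3]=15 > arr[6]=3
(3, 7): arr[3]=15 > arr[7]=11
(5, 6): arr[5]=15 > arr[6]=3
(5, 7): arr[5]=15 > arr[7]=11

Total inversions: 14

The array has 14 inversion(s): (0,1), (0,2), (0,4), (0,6), (0,7), (1,2), (1,4), (1,6), (2,4), (3,4), (3,6), (3,7), (5,6), (5,7). Each pair (i,j) satisfies i < j and arr[i] > arr[j].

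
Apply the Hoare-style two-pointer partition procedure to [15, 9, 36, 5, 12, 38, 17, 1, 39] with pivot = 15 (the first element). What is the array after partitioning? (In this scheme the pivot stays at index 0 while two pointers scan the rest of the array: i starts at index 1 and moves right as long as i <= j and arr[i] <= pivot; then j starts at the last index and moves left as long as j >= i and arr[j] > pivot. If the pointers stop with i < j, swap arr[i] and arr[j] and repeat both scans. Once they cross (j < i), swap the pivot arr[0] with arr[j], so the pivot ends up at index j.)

Hoare-style two-pointer partition with pivot = 15:

Initial array: [15, 9, 36, 5, 12, 38, 17, 1, 39]

Pointers start at i = 1, j = 8.
i stops at index 2 (arr[2]=36 > 15), j stops at index 7 (arr[7]=1 <= 15): swap arr[2] and arr[7], array becomes [15, 9, 1, 5, 12, 38, 17, 36, 39]
i ends at 5, j ends at 4: the pointers have crossed (j < i), so scanning stops.

Swap pivot arr[0] with arr[4] to place pivot at position 4: [12, 9, 1, 5, 15, 38, 17, 36, 39]
Pivot position: 4

After partitioning with pivot 15, the array becomes [12, 9, 1, 5, 15, 38, 17, 36, 39]. The pivot is placed at index 4. All elements to the left of the pivot are <= 15, and all elements to the right are > 15.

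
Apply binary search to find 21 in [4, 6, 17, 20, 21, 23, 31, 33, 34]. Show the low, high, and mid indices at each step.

Binary search for 21 in [4, 6, 17, 20, 21, 23, 31, 33, 34]:

lo=0, hi=8, mid=4, arr[mid]=21 -> Found target at index 4!

Binary search finds 21 at index 4 after 1 comparisons. The search repeatedly halves the search space by comparing with the middle element.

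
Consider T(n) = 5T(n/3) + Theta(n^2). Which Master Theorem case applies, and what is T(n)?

Master Theorem for T(n) = 5T(n/3) + O(n^2):

a = 5, b = 3, c = 2
log_b(a) = log_3(5) = 1.4650

Case 3: c = 2 > log_3(5) = 1.4650
T(n) = O(n^2) = O(n^2)

For T(n) = 5T(n/3) + O(n^2): log_3(5) = 1.4650. This is Case 3 of the Master Theorem (c > log_b(a), work dominated by root), giving O(n^2).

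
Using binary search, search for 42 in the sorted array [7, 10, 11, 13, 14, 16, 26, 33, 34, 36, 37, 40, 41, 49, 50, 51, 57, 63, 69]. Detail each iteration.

Binary search for 42 in [7, 10, 11, 13, 14, 16, 26, 33, 34, 36, 37, 40, 41, 49, 50, 51, 57, 63, 69]:

lo=0, hi=18, mid=9, arr[mid]=36 -> 36 < 42, search right half
lo=10, hi=18, mid=14, arr[mid]=50 -> 50 > 42, search left half
lo=10, hi=13, mid=11, arr[mid]=40 -> 40 < 42, search right half
lo=12, hi=13, mid=12, arr[mid]=41 -> 41 < 42, search right half
lo=13, hi=13, mid=13, arr[mid]=49 -> 49 > 42, search left half
lo=13 > hi=12, target 42 not found

Binary search determines that 42 is not in the array after 5 comparisons. The search space was exhausted without finding the target.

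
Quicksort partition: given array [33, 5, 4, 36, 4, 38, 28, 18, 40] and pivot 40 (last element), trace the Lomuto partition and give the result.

Lomuto partition with pivot = 40:

Initial array: [33, 5, 4, 36, 4, 38, 28, 18, 40]

arr[0]=33 <= 40: swap with position 0, array becomes [33, 5, 4, 36, 4, 38, 28, 18, 40]
arr[1]=5 <= 40: swap with position 1, array becomes [33, 5, 4, 36, 4, 38, 28, 18, 40]
arr[2]=4 <= 40: swap with position 2, array becomes [33, 5, 4, 36, 4, 38, 28, 18, 40]
arr[3]=36 <= 40: swap with position 3, array becomes [33, 5, 4, 36, 4, 38, 28, 18, 40]
arr[4]=4 <= 40: swap with position 4, array becomes [33, 5, 4, 36, 4, 38, 28, 18, 40]
arr[5]=38 <= 40: swap with position 5, array becomes [33, 5, 4, 36, 4, 38, 28, 18, 40]
arr[6]=28 <= 40: swap with position 6, array becomes [33, 5, 4, 36, 4, 38, 28, 18, 40]
arr[7]=18 <= 40: swap with position 7, array becomes [33, 5, 4, 36, 4, 38, 28, 18, 40]

Place pivot at position 8: [33, 5, 4, 36, 4, 38, 28, 18, 40]
Pivot position: 8

After partitioning with pivot 40, the array becomes [33, 5, 4, 36, 4, 38, 28, 18, 40]. The pivot is placed at index 8. All elements to the left of the pivot are <= 40, and all elements to the right are > 40.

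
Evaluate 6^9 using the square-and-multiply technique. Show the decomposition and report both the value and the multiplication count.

Computing 6^9 by squaring (build up from 6^1; each line after the first costs one multiplication):

6^1 = 6
6^2 = (6^1)^2 = 6^2 = 36
6^4 = (6^2)^2 = 36^2 = 1296
6^8 = (6^4)^2 = 1296^2 = 1679616
6^9 = 6 * 6^8 = 6 * 1679616 = 10077696

Result: 10077696
Multiplications needed: 4 (4 lines after 6^1)

6^9 = 10077696. Using exponentiation by squaring, this requires 4 multiplications. The key idea: if the exponent is even, square the half-power; if odd, multiply by the base once.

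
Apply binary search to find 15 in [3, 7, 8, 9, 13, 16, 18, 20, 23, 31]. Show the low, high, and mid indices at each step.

Binary search for 15 in [3, 7, 8, 9, 13, 16, 18, 20, 23, 31]:

lo=0, hi=9, mid=4, arr[mid]=13 -> 13 < 15, search right half
lo=5, hi=9, mid=7, arr[mid]=20 -> 20 > 15, search left half
lo=5, hi=6, mid=5, arr[mid]=16 -> 16 > 15, search left half
lo=5 > hi=4, target 15 not found

Binary search determines that 15 is not in the array after 3 comparisons. The search space was exhausted without finding the target.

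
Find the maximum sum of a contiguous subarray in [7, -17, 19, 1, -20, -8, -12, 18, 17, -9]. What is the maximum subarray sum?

Using Kadane's algorithm on [7, -17, 19, 1, -20, -8, -12, 18, 17, -9]:

Scanning through the array:
Position 1 (value -17): max_ending_here = -10, max_so_far = 7
Position 2 (value 19): max_ending_here = 19, max_so_far = 19
Position 3 (value 1): max_ending_here = 20, max_so_far = 20
Position 4 (value -20): max_ending_here = 0, max_so_far = 20
Position 5 (value -8): max_ending_here = -8, max_so_far = 20
Position 6 (value -12): max_ending_here = -12, max_so_far = 20
Position 7 (value 18): max_ending_here = 18, max_so_far = 20
Position 8 (value 17): max_ending_here = 35, max_so_far = 35
Position 9 (value -9): max_ending_here = 26, max_so_far = 35

Maximum subarray: [18, 17]
Maximum sum: 35

The maximum subarray is [18, 17] with sum 35. This subarray runs from index 7 to index 8.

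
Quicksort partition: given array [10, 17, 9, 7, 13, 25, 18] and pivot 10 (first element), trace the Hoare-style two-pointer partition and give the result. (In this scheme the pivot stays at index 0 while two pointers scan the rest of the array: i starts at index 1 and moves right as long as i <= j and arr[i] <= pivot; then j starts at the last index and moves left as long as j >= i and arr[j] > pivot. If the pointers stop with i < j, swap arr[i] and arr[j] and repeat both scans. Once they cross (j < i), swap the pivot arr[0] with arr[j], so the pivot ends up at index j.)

Hoare-style two-pointer partition with pivot = 10:

Initial array: [10, 17, 9, 7, 13, 25, 18]

Pointers start at i = 1, j = 6.
i stops at index 1 (arr[1]=17 > 10), j stops at index 3 (arr[3]=7 <= 10): swap arr[1] and arr[3], array becomes [10, 7, 9, 17, 13, 25, 18]
i ends at 3, j ends at 2: the pointers have crossed (j < i), so scanning stops.

Swap pivot arr[0] with arr[2] to place pivot at position 2: [9, 7, 10, 17, 13, 25, 18]
Pivot position: 2

After partitioning with pivot 10, the array becomes [9, 7, 10, 17, 13, 25, 18]. The pivot is placed at index 2. All elements to the left of the pivot are <= 10, and all elements to the right are > 10.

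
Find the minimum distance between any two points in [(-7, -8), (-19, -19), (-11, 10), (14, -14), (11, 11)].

Computing all pairwise distances among 5 points:

d((-7, -8), (-19, -19)) = 16.2788 <-- minimum
d((-7, -8), (-11, 10)) = 18.4391
d((-7, -8), (14, -14)) = 21.8403
d((-7, -8), (11, 11)) = 26.1725
d((-19, -19), (-11, 10)) = 30.0832
d((-19, -19), (14, -14)) = 33.3766
d((-19, -19), (11, 11)) = 42.4264
d((-11, 10), (14, -14)) = 34.6554
d((-11, 10), (11, 11)) = 22.0227
d((14, -14), (11, 11)) = 25.1794

Closest pair: (-7, -8) and (-19, -19) with distance 16.2788

The closest pair is (-7, -8) and (-19, -19) with Euclidean distance 16.2788. For 5 points, brute-force pairwise comparison is shown above. For large n, the divide-and-conquer algorithm (sort by x, recurse on halves, check the dividing strip) achieves O(n log n).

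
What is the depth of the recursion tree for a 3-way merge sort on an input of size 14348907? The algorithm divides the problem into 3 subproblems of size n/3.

For divide and conquer with division factor 3:

Problem sizes at each level:
Level 0: 14348907
Level 1: 4782969
Level 2: 1594323
Level 3: 531441
Level 4: 177147
Level 5: 59049
Level 6: 19683
Level 7: 6561
Level 8: 2187
Level 9: 729
Level 10: 243
Level 11: 81
Level 12: 27
Level 13: 9
Level 14: 3
Level 15: 1

The root is level 0 and the size-1 base case is level 15 (the tree spans levels 0 through 15, i.e. 16 levels counting the root), so the depth is the number of divisions: log_3(14348907) = 15

The recursion tree depth is log_3(14348907) = 15. At each level, the problem size is divided by 3, so it takes 15 divisions to reduce to a base case of size 1. The algorithm makes 3 recursive calls at each level.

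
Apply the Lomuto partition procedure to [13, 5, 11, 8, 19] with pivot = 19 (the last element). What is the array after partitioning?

Lomuto partition with pivot = 19:

Initial array: [13, 5, 11, 8, 19]

arr[0]=13 <= 19: swap with position 0, array becomes [13, 5, 11, 8, 19]
arr[1]=5 <= 19: swap with position 1, array becomes [13, 5, 11, 8, 19]
arr[2]=11 <= 19: swap with position 2, array becomes [13, 5, 11, 8, 19]
arr[3]=8 <= 19: swap with position 3, array becomes [13, 5, 11, 8, 19]

Place pivot at position 4: [13, 5, 11, 8, 19]
Pivot position: 4

After partitioning with pivot 19, the array becomes [13, 5, 11, 8, 19]. The pivot is placed at index 4. All elements to the left of the pivot are <= 19, and all elements to the right are > 19.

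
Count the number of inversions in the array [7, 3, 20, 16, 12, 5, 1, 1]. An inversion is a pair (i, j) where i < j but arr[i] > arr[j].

Finding inversions in [7, 3, 20, 16, 12, 5, 1, 1]:

(0, 1): arr[0]=7 > arr[1]=3
(0, 5): arr[0]=7 > arr[5]=5
(0, 6): arr[0]=7 > arr[6]=1
(0, 7): arr[0]=7 > arr[7]=1
(1, 6): arr[1]=3 > arr[6]=1
(1, 7): arr[1]=3 > arr[7]=1
(2, 3): arr[2]=20 > arr[3]=16
(2, 4): arr[2]=20 > arr[4]=12
(2, 5): arr[2]=20 > arr[5]=5
(2, 6): arr[2]=20 > arr[6]=1
(2, 7): arr[2]=20 > arr[7]=1
(3, 4): arr[3]=16 > arr[4]=12
(3, 5): arr[3]=16 > arr[5]=5
(3, 6): arr[3]=16 > arr[6]=1
(3, 7): arr[3]=16 > arr[7]=1
(4, 5): arr[4]=12 > arr[5]=5
(4, 6): arr[4]=12 > arr[6]=1
(4, 7): arr[4]=12 > arr[7]=1
(5, 6): arr[5]=5 > arr[6]=1
(5, 7): arr[5]=5 > arr[7]=1

Total inversions: 20

The array has 20 inversion(s): (0,1), (0,5), (0,6), (0,7), (1,6), (1,7), (2,3), (2,4), (2,5), (2,6), (2,7), (3,4), (3,5), (3,6), (3,7), (4,5), (4,6), (4,7), (5,6), (5,7). Each pair (i,j) satisfies i < j and arr[i] > arr[j].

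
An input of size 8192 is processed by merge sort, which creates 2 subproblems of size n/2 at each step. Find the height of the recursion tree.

For divide and conquer with division factor 2:

Problem sizes at each level:
Level 0: 8192
Level 1: 4096
Level 2: 2048
Level 3: 1024
Level 4: 512
Level 5: 256
Level 6: 128
Level 7: 64
Level 8: 32
Level 9: 16
Level 10: 8
Level 11: 4
Level 12: 2
Level 13: 1

The root is level 0 and the size-1 base case is level 13 (the tree spans levels 0 through 13, i.e. 14 levels counting the root), so the depth is the number of divisions: log_2(8192) = 13

The recursion tree depth is log_2(8192) = 13. At each level, the problem size is divided by 2, so it takes 13 divisions to reduce to a base case of size 1. The algorithm makes 2 recursive calls at each level.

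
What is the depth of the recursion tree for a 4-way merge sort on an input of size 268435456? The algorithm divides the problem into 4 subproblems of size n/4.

For divide and conquer with division factor 4:

Problem sizes at each level:
Level 0: 268435456
Level 1: 67108864
Level 2: 16777216
Level 3: 4194304
Level 4: 1048576
Level 5: 262144
Level 6: 65536
Level 7: 16384
Level 8: 4096
Level 9: 1024
Level 10: 256
Level 11: 64
Level 12: 16
Level 13: 4
Level 14: 1

The root is level 0 and the size-1 base case is level 14 (the tree spans levels 0 through 14, i.e. 15 levels counting the root), so the depth is the number of divisions: log_4(268435456) = 14

The recursion tree depth is log_4(268435456) = 14. At each level, the problem size is divided by 4, so it takes 14 divisions to reduce to a base case of size 1. The algorithm makes 4 recursive calls at each level.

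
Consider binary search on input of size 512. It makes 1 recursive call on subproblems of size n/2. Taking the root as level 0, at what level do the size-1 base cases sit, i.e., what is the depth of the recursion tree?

For divide and conquer with division factor 2:

Problem sizes at each level:
Level 0: 512
Level 1: 256
Level 2: 128
Level 3: 64
Level 4: 32
Level 5: 16
Level 6: 8
Level 7: 4
Level 8: 2
Level 9: 1

The root is level 0 and the size-1 base case is level 9 (the tree spans levels 0 through 9, i.e. 10 levels counting the root), so the depth is the number of divisions: log_2(512) = 9

The recursion tree depth is log_2(512) = 9. At each level, the problem size is divided by 2, so it takes 9 divisions to reduce to a base case of size 1. The algorithm makes 1 recursive call at each level.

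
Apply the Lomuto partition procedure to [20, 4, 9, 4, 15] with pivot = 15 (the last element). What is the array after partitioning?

Lomuto partition with pivot = 15:

Initial array: [20, 4, 9, 4, 15]

arr[0]=20 > 15: no swap
arr[1]=4 <= 15: swap with position 0, array becomes [4, 20, 9, 4, 15]
arr[2]=9 <= 15: swap with position 1, array becomes [4, 9, 20, 4, 15]
arr[3]=4 <= 15: swap with position 2, array becomes [4, 9, 4, 20, 15]

Place pivot at position 3: [4, 9, 4, 15, 20]
Pivot position: 3

After partitioning with pivot 15, the array becomes [4, 9, 4, 15, 20]. The pivot is placed at index 3. All elements to the left of the pivot are <= 15, and all elements to the right are > 15.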